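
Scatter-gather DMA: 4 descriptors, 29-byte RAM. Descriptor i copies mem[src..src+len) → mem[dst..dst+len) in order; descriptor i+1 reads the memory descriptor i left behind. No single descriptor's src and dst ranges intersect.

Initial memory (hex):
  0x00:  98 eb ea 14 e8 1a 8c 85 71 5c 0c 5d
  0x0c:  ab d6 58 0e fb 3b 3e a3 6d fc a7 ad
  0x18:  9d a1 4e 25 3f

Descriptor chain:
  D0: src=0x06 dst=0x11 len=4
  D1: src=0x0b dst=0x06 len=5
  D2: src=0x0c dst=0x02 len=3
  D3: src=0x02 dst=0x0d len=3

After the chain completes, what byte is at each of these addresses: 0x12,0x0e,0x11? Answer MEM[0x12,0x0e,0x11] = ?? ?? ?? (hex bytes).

MEM[0x12,0x0e,0x11] = 85 d6 8c

#0 dst[0x11+4] := {0x8c,0x85,0x71,0x5c}
#1 dst[0x06+5] := {0x5d,0xab,0xd6,0x58,0x0e}
#2 dst[0x02+3] := {0xab,0xd6,0x58}
#3 dst[0x0d+3] := {0xab,0xd6,0x58}
query mem[0x12]=0x85, mem[0x0e]=0xd6, mem[0x11]=0x8c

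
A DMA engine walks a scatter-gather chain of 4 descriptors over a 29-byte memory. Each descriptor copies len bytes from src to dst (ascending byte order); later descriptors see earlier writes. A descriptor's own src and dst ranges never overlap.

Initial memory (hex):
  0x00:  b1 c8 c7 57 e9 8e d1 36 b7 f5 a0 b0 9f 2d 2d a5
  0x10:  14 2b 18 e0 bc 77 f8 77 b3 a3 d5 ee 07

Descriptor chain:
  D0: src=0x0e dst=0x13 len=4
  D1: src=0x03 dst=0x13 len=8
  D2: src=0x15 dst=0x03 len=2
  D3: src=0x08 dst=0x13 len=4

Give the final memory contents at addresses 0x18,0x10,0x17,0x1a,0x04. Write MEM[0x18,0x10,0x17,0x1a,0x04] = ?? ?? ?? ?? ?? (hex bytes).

MEM[0x18,0x10,0x17,0x1a,0x04] = b7 14 36 a0 d1

  after D0: wrote 4B at 0x13 = 2da5142b
  after D1: wrote 8B at 0x13 = 57e98ed136b7f5a0
  after D2: wrote 2B at 0x03 = 8ed1
  after D3: wrote 4B at 0x13 = b7f5a0b0
query mem[0x18]=0xb7, mem[0x10]=0x14, mem[0x17]=0x36, mem[0x1a]=0xa0, mem[0x04]=0xd1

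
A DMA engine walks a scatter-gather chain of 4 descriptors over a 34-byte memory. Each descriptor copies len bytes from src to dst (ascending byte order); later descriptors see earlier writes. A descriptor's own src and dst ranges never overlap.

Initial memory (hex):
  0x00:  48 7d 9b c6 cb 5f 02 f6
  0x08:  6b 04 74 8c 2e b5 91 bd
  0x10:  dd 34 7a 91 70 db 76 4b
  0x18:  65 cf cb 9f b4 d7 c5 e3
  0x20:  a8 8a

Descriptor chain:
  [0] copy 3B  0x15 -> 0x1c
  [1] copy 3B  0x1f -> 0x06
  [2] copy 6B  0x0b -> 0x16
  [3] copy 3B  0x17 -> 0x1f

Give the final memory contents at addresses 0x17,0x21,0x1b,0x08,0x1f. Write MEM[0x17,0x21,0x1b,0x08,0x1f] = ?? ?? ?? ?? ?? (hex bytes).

MEM[0x17,0x21,0x1b,0x08,0x1f] = 2e 91 dd 8a 2e

#0 dst[0x1c+3] := {0xdb,0x76,0x4b}
#1 dst[0x06+3] := {0xe3,0xa8,0x8a}
#2 dst[0x16+6] := {0x8c,0x2e,0xb5,0x91,0xbd,0xdd}
#3 dst[0x1f+3] := {0x2e,0xb5,0x91}
query mem[0x17]=0x2e, mem[0x21]=0x91, mem[0x1b]=0xdd, mem[0x08]=0x8a, mem[0x1f]=0x2e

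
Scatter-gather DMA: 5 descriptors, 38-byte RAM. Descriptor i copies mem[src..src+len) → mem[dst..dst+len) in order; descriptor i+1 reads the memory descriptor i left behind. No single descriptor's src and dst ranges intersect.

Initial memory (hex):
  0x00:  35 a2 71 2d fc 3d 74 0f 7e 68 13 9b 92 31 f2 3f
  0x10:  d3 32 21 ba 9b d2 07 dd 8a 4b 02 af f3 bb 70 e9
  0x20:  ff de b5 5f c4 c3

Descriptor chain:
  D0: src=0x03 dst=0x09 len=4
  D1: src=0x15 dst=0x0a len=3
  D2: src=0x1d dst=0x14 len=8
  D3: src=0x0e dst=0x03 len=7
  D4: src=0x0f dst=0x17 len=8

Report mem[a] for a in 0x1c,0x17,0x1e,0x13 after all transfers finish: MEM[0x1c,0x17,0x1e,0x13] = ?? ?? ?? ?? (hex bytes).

MEM[0x1c,0x17,0x1e,0x13] = bb 3f e9 ba

#0 dst[0x09+4] := {0x2d,0xfc,0x3d,0x74}
#1 dst[0x0a+3] := {0xd2,0x07,0xdd}
#2 dst[0x14+8] := {0xbb,0x70,0xe9,0xff,0xde,0xb5,0x5f,0xc4}
#3 dst[0x03+7] := {0xf2,0x3f,0xd3,0x32,0x21,0xba,0xbb}
#4 dst[0x17+8] := {0x3f,0xd3,0x32,0x21,0xba,0xbb,0x70,0xe9}
query mem[0x1c]=0xbb, mem[0x17]=0x3f, mem[0x1e]=0xe9, mem[0x13]=0xba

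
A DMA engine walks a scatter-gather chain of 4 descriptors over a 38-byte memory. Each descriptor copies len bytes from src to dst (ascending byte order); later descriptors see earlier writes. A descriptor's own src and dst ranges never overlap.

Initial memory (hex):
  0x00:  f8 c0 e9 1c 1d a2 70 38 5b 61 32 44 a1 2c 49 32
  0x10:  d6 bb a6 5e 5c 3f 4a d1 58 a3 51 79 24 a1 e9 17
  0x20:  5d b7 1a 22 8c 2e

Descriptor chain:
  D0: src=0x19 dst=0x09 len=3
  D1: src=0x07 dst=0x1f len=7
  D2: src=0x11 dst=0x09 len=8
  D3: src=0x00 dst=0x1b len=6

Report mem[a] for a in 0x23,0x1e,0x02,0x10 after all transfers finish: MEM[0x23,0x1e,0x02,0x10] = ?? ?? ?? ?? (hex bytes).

[0] 0x19->0x09 len=3 : a3 51 79
[1] 0x07->0x1f len=7 : 38 5b a3 51 79 a1 2c
[2] 0x11->0x09 len=8 : bb a6 5e 5c 3f 4a d1 58
[3] 0x00->0x1b len=6 : f8 c0 e9 1c 1d a2
query mem[0x23]=0x79, mem[0x1e]=0x1c, mem[0x02]=0xe9, mem[0x10]=0x58

MEM[0x23,0x1e,0x02,0x10] = 79 1c e9 58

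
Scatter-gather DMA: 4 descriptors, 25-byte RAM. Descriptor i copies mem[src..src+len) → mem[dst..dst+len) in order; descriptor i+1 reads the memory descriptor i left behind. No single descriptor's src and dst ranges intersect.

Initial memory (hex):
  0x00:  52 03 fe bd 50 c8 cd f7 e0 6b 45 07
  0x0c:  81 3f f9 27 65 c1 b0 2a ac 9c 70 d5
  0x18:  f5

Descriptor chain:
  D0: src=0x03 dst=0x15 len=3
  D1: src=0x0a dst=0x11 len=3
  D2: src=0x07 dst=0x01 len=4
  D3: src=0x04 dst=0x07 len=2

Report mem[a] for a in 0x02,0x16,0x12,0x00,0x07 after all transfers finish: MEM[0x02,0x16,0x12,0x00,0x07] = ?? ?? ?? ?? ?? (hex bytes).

#0 dst[0x15+3] := {0xbd,0x50,0xc8}
#1 dst[0x11+3] := {0x45,0x07,0x81}
#2 dst[0x01+4] := {0xf7,0xe0,0x6b,0x45}
#3 dst[0x07+2] := {0x45,0xc8}
query mem[0x02]=0xe0, mem[0x16]=0x50, mem[0x12]=0x07, mem[0x00]=0x52, mem[0x07]=0x45

MEM[0x02,0x16,0x12,0x00,0x07] = e0 50 07 52 45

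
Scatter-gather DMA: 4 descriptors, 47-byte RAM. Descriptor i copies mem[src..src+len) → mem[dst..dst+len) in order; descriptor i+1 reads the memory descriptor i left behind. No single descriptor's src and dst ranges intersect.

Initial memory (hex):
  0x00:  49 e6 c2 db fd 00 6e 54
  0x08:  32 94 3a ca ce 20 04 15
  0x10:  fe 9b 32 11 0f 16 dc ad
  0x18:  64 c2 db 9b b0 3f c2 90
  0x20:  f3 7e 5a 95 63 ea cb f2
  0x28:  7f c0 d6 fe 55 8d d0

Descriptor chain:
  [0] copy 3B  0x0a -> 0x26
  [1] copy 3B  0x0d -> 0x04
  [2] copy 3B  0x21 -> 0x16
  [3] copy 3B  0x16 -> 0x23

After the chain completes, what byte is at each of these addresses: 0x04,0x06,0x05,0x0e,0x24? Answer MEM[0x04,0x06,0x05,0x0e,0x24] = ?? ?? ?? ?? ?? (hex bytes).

  after D0: wrote 3B at 0x26 = 3acace
  after D1: wrote 3B at 0x04 = 200415
  after D2: wrote 3B at 0x16 = 7e5a95
  after D3: wrote 3B at 0x23 = 7e5a95
query mem[0x04]=0x20, mem[0x06]=0x15, mem[0x05]=0x04, mem[0x0e]=0x04, mem[0x24]=0x5a

MEM[0x04,0x06,0x05,0x0e,0x24] = 20 15 04 04 5a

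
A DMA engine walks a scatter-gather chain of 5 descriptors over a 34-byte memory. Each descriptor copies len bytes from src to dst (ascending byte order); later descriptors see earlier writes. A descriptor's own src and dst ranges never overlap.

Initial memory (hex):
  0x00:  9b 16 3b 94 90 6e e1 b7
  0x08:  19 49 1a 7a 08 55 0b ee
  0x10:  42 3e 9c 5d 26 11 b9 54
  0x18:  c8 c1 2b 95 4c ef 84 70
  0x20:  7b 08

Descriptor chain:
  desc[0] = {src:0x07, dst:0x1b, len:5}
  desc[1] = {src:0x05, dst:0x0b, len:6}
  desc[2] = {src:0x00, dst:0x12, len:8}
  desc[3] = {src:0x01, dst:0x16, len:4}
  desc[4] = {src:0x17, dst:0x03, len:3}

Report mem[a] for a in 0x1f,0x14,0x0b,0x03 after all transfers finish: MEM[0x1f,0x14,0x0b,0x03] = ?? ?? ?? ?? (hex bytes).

MEM[0x1f,0x14,0x0b,0x03] = 7a 3b 6e 3b

#0 dst[0x1b+5] := {0xb7,0x19,0x49,0x1a,0x7a}
#1 dst[0x0b+6] := {0x6e,0xe1,0xb7,0x19,0x49,0x1a}
#2 dst[0x12+8] := {0x9b,0x16,0x3b,0x94,0x90,0x6e,0xe1,0xb7}
#3 dst[0x16+4] := {0x16,0x3b,0x94,0x90}
#4 dst[0x03+3] := {0x3b,0x94,0x90}
query mem[0x1f]=0x7a, mem[0x14]=0x3b, mem[0x0b]=0x6e, mem[0x03]=0x3b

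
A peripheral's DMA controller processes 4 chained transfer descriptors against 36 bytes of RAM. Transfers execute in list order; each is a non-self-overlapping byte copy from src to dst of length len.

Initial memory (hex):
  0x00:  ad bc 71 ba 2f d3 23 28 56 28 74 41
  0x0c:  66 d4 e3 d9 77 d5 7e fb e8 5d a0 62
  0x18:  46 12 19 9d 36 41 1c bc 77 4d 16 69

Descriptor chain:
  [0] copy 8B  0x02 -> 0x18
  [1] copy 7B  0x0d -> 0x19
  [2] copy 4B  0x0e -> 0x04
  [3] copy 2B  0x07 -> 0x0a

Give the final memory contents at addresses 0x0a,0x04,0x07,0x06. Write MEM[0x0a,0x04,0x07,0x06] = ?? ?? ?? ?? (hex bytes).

D0: mem[0x18..0x1f] <- [71 ba 2f d3 23 28 56 28]
D1: mem[0x19..0x1f] <- [d4 e3 d9 77 d5 7e fb]
D2: mem[0x04..0x07] <- [e3 d9 77 d5]
D3: mem[0x0a..0x0b] <- [d5 56]
query mem[0x0a]=0xd5, mem[0x04]=0xe3, mem[0x07]=0xd5, mem[0x06]=0x77

MEM[0x0a,0x04,0x07,0x06] = d5 e3 d5 77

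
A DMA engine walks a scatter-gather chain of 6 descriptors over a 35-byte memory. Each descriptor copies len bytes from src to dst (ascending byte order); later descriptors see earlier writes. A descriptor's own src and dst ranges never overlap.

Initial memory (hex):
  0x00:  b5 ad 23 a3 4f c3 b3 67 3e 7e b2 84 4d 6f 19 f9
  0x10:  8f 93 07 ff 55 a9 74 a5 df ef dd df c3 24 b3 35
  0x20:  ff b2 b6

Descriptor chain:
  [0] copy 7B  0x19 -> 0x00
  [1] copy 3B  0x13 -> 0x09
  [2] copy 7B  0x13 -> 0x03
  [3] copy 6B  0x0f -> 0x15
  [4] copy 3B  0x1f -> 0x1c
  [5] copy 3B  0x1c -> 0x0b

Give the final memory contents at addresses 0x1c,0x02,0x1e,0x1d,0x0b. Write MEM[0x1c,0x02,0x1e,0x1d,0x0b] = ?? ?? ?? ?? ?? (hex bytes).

#0 dst[0x00+7] := {0xef,0xdd,0xdf,0xc3,0x24,0xb3,0x35}
#1 dst[0x09+3] := {0xff,0x55,0xa9}
#2 dst[0x03+7] := {0xff,0x55,0xa9,0x74,0xa5,0xdf,0xef}
#3 dst[0x15+6] := {0xf9,0x8f,0x93,0x07,0xff,0x55}
#4 dst[0x1c+3] := {0x35,0xff,0xb2}
#5 dst[0x0b+3] := {0x35,0xff,0xb2}
query mem[0x1c]=0x35, mem[0x02]=0xdf, mem[0x1e]=0xb2, mem[0x1d]=0xff, mem[0x0b]=0x35

MEM[0x1c,0x02,0x1e,0x1d,0x0b] = 35 df b2 ff 35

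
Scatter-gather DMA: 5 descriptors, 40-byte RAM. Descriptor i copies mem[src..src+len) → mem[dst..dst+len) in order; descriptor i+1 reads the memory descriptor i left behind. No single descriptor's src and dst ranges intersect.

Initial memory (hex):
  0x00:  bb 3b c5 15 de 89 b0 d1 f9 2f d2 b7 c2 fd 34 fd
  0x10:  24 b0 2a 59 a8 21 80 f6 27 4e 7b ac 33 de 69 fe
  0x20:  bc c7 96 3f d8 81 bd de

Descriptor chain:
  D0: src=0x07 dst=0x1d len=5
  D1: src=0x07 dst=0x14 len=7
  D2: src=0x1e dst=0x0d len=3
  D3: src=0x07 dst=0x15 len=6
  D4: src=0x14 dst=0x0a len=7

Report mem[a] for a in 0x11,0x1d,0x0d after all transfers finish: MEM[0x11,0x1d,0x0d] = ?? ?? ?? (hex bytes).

  after D0: wrote 5B at 0x1d = d1f92fd2b7
  after D1: wrote 7B at 0x14 = d1f92fd2b7c2fd
  after D2: wrote 3B at 0x0d = f92fd2
  after D3: wrote 6B at 0x15 = d1f92fd2b7c2
  after D4: wrote 7B at 0x0a = d1d1f92fd2b7c2
query mem[0x11]=0xb0, mem[0x1d]=0xd1, mem[0x0d]=0x2f

MEM[0x11,0x1d,0x0d] = b0 d1 2f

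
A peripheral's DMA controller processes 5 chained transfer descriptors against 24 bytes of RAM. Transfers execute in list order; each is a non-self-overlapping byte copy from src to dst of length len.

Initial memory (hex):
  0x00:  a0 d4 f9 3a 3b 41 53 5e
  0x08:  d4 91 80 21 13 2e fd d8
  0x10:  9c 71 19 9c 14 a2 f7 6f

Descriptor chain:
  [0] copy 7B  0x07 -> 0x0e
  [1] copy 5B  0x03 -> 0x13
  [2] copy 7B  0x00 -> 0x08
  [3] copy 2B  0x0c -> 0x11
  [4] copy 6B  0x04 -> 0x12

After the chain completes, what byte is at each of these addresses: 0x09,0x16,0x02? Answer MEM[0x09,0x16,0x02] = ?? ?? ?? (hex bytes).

MEM[0x09,0x16,0x02] = d4 a0 f9

D0: mem[0x0e..0x14] <- [5e d4 91 80 21 13 2e]
D1: mem[0x13..0x17] <- [3a 3b 41 53 5e]
D2: mem[0x08..0x0e] <- [a0 d4 f9 3a 3b 41 53]
D3: mem[0x11..0x12] <- [3b 41]
D4: mem[0x12..0x17] <- [3b 41 53 5e a0 d4]
query mem[0x09]=0xd4, mem[0x16]=0xa0, mem[0x02]=0xf9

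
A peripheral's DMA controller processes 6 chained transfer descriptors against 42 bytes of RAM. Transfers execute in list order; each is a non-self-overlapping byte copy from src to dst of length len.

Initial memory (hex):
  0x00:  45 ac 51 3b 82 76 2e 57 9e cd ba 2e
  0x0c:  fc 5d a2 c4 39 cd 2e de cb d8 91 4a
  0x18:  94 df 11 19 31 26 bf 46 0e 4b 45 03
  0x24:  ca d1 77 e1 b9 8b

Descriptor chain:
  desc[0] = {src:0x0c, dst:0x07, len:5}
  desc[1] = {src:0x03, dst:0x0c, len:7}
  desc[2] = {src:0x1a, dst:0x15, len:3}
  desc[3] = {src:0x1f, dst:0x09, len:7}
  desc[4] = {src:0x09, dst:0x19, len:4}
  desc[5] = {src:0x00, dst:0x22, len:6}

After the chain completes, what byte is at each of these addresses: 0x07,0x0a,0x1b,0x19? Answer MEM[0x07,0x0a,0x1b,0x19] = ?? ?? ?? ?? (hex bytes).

#0 dst[0x07+5] := {0xfc,0x5d,0xa2,0xc4,0x39}
#1 dst[0x0c+7] := {0x3b,0x82,0x76,0x2e,0xfc,0x5d,0xa2}
#2 dst[0x15+3] := {0x11,0x19,0x31}
#3 dst[0x09+7] := {0x46,0x0e,0x4b,0x45,0x03,0xca,0xd1}
#4 dst[0x19+4] := {0x46,0x0e,0x4b,0x45}
#5 dst[0x22+6] := {0x45,0xac,0x51,0x3b,0x82,0x76}
query mem[0x07]=0xfc, mem[0x0a]=0x0e, mem[0x1b]=0x4b, mem[0x19]=0x46

MEM[0x07,0x0a,0x1b,0x19] = fc 0e 4b 46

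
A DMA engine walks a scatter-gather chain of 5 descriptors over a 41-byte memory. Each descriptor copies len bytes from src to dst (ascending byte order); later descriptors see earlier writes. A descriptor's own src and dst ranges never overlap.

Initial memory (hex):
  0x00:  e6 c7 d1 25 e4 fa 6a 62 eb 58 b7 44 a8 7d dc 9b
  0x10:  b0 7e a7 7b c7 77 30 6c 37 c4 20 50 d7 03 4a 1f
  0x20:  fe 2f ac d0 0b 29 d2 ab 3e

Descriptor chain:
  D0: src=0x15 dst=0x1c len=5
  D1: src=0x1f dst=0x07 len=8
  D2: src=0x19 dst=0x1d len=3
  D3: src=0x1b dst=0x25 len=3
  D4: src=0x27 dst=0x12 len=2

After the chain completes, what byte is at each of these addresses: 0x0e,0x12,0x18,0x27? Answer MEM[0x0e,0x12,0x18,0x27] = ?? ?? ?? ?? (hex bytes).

MEM[0x0e,0x12,0x18,0x27] = d2 c4 37 c4

#0 dst[0x1c+5] := {0x77,0x30,0x6c,0x37,0xc4}
#1 dst[0x07+8] := {0x37,0xc4,0x2f,0xac,0xd0,0x0b,0x29,0xd2}
#2 dst[0x1d+3] := {0xc4,0x20,0x50}
#3 dst[0x25+3] := {0x50,0x77,0xc4}
#4 dst[0x12+2] := {0xc4,0x3e}
query mem[0x0e]=0xd2, mem[0x12]=0xc4, mem[0x18]=0x37, mem[0x27]=0xc4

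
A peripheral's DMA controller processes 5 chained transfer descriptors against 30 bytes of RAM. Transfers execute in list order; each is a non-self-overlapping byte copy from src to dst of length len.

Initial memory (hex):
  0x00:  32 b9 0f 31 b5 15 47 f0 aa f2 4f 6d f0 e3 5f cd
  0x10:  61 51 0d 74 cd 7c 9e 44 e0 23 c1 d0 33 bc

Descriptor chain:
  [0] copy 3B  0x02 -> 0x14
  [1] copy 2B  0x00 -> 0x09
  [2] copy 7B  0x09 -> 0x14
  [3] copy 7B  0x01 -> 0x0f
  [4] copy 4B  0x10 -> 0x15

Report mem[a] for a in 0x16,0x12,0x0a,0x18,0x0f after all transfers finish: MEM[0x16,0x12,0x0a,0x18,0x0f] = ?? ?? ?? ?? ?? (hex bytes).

MEM[0x16,0x12,0x0a,0x18,0x0f] = 31 b5 b9 15 b9

[0] 0x02->0x14 len=3 : 0f 31 b5
[1] 0x00->0x09 len=2 : 32 b9
[2] 0x09->0x14 len=7 : 32 b9 6d f0 e3 5f cd
[3] 0x01->0x0f len=7 : b9 0f 31 b5 15 47 f0
[4] 0x10->0x15 len=4 : 0f 31 b5 15
query mem[0x16]=0x31, mem[0x12]=0xb5, mem[0x0a]=0xb9, mem[0x18]=0x15, mem[0x0f]=0xb9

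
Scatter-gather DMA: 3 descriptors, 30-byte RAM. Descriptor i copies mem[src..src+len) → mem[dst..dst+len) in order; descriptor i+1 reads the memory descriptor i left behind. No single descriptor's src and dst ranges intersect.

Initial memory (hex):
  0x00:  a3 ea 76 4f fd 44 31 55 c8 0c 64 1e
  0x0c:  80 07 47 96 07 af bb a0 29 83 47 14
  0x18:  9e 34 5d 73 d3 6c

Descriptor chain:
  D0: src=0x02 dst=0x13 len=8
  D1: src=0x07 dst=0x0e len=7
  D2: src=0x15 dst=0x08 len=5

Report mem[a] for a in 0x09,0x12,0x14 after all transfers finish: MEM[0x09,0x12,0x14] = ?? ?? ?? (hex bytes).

D0: mem[0x13..0x1a] <- [76 4f fd 44 31 55 c8 0c]
D1: mem[0x0e..0x14] <- [55 c8 0c 64 1e 80 07]
D2: mem[0x08..0x0c] <- [fd 44 31 55 c8]
query mem[0x09]=0x44, mem[0x12]=0x1e, mem[0x14]=0x07

MEM[0x09,0x12,0x14] = 44 1e 07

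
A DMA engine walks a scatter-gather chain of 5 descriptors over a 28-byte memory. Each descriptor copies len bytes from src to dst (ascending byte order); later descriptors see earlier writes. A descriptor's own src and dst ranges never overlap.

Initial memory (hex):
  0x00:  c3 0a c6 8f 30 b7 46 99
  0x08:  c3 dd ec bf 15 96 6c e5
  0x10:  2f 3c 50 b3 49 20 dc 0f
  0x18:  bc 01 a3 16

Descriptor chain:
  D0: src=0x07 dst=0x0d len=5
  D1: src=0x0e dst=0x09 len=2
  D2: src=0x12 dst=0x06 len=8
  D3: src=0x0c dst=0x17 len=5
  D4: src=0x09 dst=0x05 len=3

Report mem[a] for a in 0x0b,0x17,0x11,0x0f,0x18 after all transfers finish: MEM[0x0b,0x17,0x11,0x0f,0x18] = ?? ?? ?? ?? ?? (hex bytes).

MEM[0x0b,0x17,0x11,0x0f,0x18] = 0f bc bf dd 01

#0 dst[0x0d+5] := {0x99,0xc3,0xdd,0xec,0xbf}
#1 dst[0x09+2] := {0xc3,0xdd}
#2 dst[0x06+8] := {0x50,0xb3,0x49,0x20,0xdc,0x0f,0xbc,0x01}
#3 dst[0x17+5] := {0xbc,0x01,0xc3,0xdd,0xec}
#4 dst[0x05+3] := {0x20,0xdc,0x0f}
query mem[0x0b]=0x0f, mem[0x17]=0xbc, mem[0x11]=0xbf, mem[0x0f]=0xdd, mem[0x18]=0x01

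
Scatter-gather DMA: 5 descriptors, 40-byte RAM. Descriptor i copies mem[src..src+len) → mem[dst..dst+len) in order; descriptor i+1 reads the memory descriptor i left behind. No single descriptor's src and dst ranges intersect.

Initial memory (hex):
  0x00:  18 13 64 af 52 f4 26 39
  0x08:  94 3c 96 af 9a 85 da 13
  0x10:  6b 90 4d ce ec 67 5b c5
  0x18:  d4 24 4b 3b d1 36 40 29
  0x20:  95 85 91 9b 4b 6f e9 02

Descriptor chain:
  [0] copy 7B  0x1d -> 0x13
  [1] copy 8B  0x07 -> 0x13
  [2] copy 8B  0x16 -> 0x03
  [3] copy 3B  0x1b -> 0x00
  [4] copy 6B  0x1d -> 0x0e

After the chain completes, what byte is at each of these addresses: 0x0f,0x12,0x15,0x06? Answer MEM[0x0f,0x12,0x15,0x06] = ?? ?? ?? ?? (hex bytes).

MEM[0x0f,0x12,0x15,0x06] = 40 85 3c 85

D0: mem[0x13..0x19] <- [36 40 29 95 85 91 9b]
D1: mem[0x13..0x1a] <- [39 94 3c 96 af 9a 85 da]
D2: mem[0x03..0x0a] <- [96 af 9a 85 da 3b d1 36]
D3: mem[0x00..0x02] <- [3b d1 36]
D4: mem[0x0e..0x13] <- [36 40 29 95 85 91]
query mem[0x0f]=0x40, mem[0x12]=0x85, mem[0x15]=0x3c, mem[0x06]=0x85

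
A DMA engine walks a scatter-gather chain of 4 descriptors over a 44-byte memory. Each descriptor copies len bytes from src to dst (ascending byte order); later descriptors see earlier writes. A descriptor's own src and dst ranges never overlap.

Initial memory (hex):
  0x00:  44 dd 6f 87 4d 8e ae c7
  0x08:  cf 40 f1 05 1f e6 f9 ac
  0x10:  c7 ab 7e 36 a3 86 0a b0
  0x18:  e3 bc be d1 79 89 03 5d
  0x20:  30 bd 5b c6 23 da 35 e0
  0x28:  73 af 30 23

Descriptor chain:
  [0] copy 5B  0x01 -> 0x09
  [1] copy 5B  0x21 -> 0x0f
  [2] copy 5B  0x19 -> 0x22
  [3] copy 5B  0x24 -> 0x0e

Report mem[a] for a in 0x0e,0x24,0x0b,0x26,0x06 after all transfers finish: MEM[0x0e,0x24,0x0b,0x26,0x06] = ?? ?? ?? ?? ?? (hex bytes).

D0: mem[0x09..0x0d] <- [dd 6f 87 4d 8e]
D1: mem[0x0f..0x13] <- [bd 5b c6 23 da]
D2: mem[0x22..0x26] <- [bc be d1 79 89]
D3: mem[0x0e..0x12] <- [d1 79 89 e0 73]
query mem[0x0e]=0xd1, mem[0x24]=0xd1, mem[0x0b]=0x87, mem[0x26]=0x89, mem[0x06]=0xae

MEM[0x0e,0x24,0x0b,0x26,0x06] = d1 d1 87 89 ae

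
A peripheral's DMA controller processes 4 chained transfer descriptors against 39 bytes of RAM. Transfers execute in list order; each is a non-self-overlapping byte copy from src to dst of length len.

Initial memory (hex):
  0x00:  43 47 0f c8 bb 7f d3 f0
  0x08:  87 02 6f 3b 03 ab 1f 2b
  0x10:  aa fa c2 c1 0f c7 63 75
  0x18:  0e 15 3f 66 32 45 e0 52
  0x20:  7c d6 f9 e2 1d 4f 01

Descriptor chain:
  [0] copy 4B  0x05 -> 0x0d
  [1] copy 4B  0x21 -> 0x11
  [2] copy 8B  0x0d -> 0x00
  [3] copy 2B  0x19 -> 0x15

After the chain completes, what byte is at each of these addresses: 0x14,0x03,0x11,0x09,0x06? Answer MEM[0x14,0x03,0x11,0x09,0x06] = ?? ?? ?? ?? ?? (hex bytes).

D0: mem[0x0d..0x10] <- [7f d3 f0 87]
D1: mem[0x11..0x14] <- [d6 f9 e2 1d]
D2: mem[0x00..0x07] <- [7f d3 f0 87 d6 f9 e2 1d]
D3: mem[0x15..0x16] <- [15 3f]
query mem[0x14]=0x1d, mem[0x03]=0x87, mem[0x11]=0xd6, mem[0x09]=0x02, mem[0x06]=0xe2

MEM[0x14,0x03,0x11,0x09,0x06] = 1d 87 d6 02 e2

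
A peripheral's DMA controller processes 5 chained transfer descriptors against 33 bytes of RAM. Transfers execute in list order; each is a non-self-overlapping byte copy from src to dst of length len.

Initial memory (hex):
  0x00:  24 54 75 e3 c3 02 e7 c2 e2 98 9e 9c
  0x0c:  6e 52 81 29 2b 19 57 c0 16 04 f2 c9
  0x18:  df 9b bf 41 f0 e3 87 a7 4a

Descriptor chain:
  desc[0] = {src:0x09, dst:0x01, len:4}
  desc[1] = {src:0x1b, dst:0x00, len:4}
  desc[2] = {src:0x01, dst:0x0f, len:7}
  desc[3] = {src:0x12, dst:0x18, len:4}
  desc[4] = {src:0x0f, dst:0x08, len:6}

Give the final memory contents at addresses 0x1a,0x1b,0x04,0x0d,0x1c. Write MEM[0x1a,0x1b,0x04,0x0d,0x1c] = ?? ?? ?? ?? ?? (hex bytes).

  after D0: wrote 4B at 0x01 = 989e9c6e
  after D1: wrote 4B at 0x00 = 41f0e387
  after D2: wrote 7B at 0x0f = f0e3876e02e7c2
  after D3: wrote 4B at 0x18 = 6e02e7c2
  after D4: wrote 6B at 0x08 = f0e3876e02e7
query mem[0x1a]=0xe7, mem[0x1b]=0xc2, mem[0x04]=0x6e, mem[0x0d]=0xe7, mem[0x1c]=0xf0

MEM[0x1a,0x1b,0x04,0x0d,0x1c] = e7 c2 6e e7 f0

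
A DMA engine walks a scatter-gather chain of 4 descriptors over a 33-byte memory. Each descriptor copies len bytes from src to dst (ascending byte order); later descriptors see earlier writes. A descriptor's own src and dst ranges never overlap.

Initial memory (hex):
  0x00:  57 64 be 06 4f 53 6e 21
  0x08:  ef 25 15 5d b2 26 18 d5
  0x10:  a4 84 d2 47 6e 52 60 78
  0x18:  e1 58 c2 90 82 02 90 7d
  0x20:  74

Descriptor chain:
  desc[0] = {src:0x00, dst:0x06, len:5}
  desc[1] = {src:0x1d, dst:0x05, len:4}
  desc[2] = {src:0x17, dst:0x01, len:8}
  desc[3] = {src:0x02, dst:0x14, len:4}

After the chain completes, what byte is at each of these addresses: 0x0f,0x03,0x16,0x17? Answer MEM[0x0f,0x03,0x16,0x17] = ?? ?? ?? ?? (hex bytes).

MEM[0x0f,0x03,0x16,0x17] = d5 58 c2 90

#0 dst[0x06+5] := {0x57,0x64,0xbe,0x06,0x4f}
#1 dst[0x05+4] := {0x02,0x90,0x7d,0x74}
#2 dst[0x01+8] := {0x78,0xe1,0x58,0xc2,0x90,0x82,0x02,0x90}
#3 dst[0x14+4] := {0xe1,0x58,0xc2,0x90}
query mem[0x0f]=0xd5, mem[0x03]=0x58, mem[0x16]=0xc2, mem[0x17]=0x90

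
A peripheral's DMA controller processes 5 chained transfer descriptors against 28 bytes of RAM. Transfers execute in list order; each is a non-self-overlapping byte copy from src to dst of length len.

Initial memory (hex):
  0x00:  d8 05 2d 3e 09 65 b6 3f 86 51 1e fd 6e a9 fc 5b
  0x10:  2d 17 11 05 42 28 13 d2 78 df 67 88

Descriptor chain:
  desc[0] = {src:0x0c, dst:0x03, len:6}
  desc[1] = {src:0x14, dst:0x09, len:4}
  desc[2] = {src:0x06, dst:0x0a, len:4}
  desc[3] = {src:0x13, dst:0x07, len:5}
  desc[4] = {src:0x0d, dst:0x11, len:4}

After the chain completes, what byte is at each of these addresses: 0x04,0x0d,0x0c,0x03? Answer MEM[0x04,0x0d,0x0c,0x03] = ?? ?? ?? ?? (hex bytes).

[0] 0x0c->0x03 len=6 : 6e a9 fc 5b 2d 17
[1] 0x14->0x09 len=4 : 42 28 13 d2
[2] 0x06->0x0a len=4 : 5b 2d 17 42
[3] 0x13->0x07 len=5 : 05 42 28 13 d2
[4] 0x0d->0x11 len=4 : 42 fc 5b 2d
query mem[0x04]=0xa9, mem[0x0d]=0x42, mem[0x0c]=0x17, mem[0x03]=0x6e

MEM[0x04,0x0d,0x0c,0x03] = a9 42 17 6e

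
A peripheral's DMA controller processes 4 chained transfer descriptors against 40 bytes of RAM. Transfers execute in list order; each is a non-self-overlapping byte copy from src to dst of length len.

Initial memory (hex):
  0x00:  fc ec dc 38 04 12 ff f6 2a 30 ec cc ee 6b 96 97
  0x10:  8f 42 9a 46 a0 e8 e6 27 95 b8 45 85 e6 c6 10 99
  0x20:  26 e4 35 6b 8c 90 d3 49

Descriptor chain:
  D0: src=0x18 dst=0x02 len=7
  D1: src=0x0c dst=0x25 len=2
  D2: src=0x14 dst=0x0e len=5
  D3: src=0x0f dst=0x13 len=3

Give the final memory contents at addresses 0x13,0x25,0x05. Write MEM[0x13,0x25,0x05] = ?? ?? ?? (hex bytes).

  after D0: wrote 7B at 0x02 = 95b84585e6c610
  after D1: wrote 2B at 0x25 = ee6b
  after D2: wrote 5B at 0x0e = a0e8e62795
  after D3: wrote 3B at 0x13 = e8e627
query mem[0x13]=0xe8, mem[0x25]=0xee, mem[0x05]=0x85

MEM[0x13,0x25,0x05] = e8 ee 85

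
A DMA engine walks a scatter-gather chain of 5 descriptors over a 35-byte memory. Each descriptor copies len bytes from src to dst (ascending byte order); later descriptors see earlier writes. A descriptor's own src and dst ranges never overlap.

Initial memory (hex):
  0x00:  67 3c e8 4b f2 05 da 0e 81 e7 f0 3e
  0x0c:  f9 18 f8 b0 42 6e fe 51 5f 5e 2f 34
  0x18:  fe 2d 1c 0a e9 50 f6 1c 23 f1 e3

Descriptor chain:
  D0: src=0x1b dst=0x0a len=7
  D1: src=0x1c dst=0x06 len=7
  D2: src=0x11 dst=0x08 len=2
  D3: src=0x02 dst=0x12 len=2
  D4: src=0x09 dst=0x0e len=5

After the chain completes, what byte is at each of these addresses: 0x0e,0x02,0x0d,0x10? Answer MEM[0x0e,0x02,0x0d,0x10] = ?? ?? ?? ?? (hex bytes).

MEM[0x0e,0x02,0x0d,0x10] = fe e8 f6 f1

#0 dst[0x0a+7] := {0x0a,0xe9,0x50,0xf6,0x1c,0x23,0xf1}
#1 dst[0x06+7] := {0xe9,0x50,0xf6,0x1c,0x23,0xf1,0xe3}
#2 dst[0x08+2] := {0x6e,0xfe}
#3 dst[0x12+2] := {0xe8,0x4b}
#4 dst[0x0e+5] := {0xfe,0x23,0xf1,0xe3,0xf6}
query mem[0x0e]=0xfe, mem[0x02]=0xe8, mem[0x0d]=0xf6, mem[0x10]=0xf1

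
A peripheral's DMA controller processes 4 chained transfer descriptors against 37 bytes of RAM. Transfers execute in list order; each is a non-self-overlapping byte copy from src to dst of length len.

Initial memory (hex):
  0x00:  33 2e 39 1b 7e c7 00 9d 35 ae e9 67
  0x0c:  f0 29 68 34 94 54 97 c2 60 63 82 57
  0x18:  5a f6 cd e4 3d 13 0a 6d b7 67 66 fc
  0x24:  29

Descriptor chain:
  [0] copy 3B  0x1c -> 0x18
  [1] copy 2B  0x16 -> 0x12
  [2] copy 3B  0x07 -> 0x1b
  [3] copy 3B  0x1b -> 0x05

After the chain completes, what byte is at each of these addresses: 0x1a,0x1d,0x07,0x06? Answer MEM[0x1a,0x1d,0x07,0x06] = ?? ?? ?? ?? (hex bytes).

#0 dst[0x18+3] := {0x3d,0x13,0x0a}
#1 dst[0x12+2] := {0x82,0x57}
#2 dst[0x1b+3] := {0x9d,0x35,0xae}
#3 dst[0x05+3] := {0x9d,0x35,0xae}
query mem[0x1a]=0x0a, mem[0x1d]=0xae, mem[0x07]=0xae, mem[0x06]=0x35

MEM[0x1a,0x1d,0x07,0x06] = 0a ae ae 35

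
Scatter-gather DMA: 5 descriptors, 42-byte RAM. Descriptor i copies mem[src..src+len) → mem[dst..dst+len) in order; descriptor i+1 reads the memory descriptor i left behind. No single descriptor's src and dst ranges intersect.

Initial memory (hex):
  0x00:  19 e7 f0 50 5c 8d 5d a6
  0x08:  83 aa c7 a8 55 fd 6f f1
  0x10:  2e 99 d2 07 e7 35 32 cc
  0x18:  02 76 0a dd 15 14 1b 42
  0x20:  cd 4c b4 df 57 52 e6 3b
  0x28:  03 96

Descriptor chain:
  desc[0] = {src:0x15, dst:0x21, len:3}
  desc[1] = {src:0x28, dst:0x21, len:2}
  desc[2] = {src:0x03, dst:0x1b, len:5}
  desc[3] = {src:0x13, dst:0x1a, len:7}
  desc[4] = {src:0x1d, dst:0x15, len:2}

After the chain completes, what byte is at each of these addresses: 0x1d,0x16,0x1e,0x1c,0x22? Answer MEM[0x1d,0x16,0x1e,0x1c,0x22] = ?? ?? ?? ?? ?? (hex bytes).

#0 dst[0x21+3] := {0x35,0x32,0xcc}
#1 dst[0x21+2] := {0x03,0x96}
#2 dst[0x1b+5] := {0x50,0x5c,0x8d,0x5d,0xa6}
#3 dst[0x1a+7] := {0x07,0xe7,0x35,0x32,0xcc,0x02,0x76}
#4 dst[0x15+2] := {0x32,0xcc}
query mem[0x1d]=0x32, mem[0x16]=0xcc, mem[0x1e]=0xcc, mem[0x1c]=0x35, mem[0x22]=0x96

MEM[0x1d,0x16,0x1e,0x1c,0x22] = 32 cc cc 35 96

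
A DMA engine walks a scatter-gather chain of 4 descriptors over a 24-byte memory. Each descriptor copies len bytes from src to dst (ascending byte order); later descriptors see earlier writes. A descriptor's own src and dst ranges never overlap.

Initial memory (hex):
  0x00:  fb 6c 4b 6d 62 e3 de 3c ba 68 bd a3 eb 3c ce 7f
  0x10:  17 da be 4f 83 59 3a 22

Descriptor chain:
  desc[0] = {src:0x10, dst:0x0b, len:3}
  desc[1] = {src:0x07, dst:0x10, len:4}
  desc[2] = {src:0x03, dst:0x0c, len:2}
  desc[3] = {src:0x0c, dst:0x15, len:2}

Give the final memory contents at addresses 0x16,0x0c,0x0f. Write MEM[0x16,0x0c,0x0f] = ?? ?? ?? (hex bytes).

MEM[0x16,0x0c,0x0f] = 62 6d 7f

#0 dst[0x0b+3] := {0x17,0xda,0xbe}
#1 dst[0x10+4] := {0x3c,0xba,0x68,0xbd}
#2 dst[0x0c+2] := {0x6d,0x62}
#3 dst[0x15+2] := {0x6d,0x62}
query mem[0x16]=0x62, mem[0x0c]=0x6d, mem[0x0f]=0x7f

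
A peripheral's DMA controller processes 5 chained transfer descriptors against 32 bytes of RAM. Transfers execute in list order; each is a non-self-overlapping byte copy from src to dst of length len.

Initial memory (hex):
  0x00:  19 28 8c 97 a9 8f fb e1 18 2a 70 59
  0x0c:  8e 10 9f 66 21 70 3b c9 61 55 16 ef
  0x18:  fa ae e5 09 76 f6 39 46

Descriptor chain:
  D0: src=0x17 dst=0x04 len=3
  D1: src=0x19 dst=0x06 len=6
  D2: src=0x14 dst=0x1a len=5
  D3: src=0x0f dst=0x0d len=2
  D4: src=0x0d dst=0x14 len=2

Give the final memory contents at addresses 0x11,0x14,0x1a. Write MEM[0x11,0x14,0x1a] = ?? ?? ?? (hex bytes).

MEM[0x11,0x14,0x1a] = 70 66 61

D0: mem[0x04..0x06] <- [ef fa ae]
D1: mem[0x06..0x0b] <- [ae e5 09 76 f6 39]
D2: mem[0x1a..0x1e] <- [61 55 16 ef fa]
D3: mem[0x0d..0x0e] <- [66 21]
D4: mem[0x14..0x15] <- [66 21]
query mem[0x11]=0x70, mem[0x14]=0x66, mem[0x1a]=0x61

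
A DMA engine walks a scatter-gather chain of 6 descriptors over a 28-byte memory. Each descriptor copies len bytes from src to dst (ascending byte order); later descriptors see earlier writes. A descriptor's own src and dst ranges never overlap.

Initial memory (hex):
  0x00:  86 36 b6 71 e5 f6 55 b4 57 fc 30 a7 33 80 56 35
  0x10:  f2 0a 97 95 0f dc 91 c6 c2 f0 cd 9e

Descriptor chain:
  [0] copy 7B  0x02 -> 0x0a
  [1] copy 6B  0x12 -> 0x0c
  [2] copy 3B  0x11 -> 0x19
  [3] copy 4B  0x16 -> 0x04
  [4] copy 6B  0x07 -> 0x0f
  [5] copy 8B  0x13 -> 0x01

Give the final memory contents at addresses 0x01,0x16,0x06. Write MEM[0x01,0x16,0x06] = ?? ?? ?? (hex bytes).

[0] 0x02->0x0a len=7 : b6 71 e5 f6 55 b4 57
[1] 0x12->0x0c len=6 : 97 95 0f dc 91 c6
[2] 0x11->0x19 len=3 : c6 97 95
[3] 0x16->0x04 len=4 : 91 c6 c2 c6
[4] 0x07->0x0f len=6 : c6 57 fc b6 71 97
[5] 0x13->0x01 len=8 : 71 97 dc 91 c6 c2 c6 97
query mem[0x01]=0x71, mem[0x16]=0x91, mem[0x06]=0xc2

MEM[0x01,0x16,0x06] = 71 91 c2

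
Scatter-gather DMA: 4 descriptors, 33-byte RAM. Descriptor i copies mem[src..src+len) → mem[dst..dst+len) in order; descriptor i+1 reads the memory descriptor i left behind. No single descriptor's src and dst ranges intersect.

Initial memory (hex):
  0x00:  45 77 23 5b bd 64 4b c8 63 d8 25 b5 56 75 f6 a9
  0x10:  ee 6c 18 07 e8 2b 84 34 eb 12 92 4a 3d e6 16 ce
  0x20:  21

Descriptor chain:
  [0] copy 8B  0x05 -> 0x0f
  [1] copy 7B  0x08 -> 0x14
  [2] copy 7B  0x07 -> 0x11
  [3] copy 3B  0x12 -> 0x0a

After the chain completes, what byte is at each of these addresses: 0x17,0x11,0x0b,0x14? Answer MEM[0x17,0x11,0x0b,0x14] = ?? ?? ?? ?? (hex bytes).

MEM[0x17,0x11,0x0b,0x14] = 75 c8 d8 25

#0 dst[0x0f+8] := {0x64,0x4b,0xc8,0x63,0xd8,0x25,0xb5,0x56}
#1 dst[0x14+7] := {0x63,0xd8,0x25,0xb5,0x56,0x75,0xf6}
#2 dst[0x11+7] := {0xc8,0x63,0xd8,0x25,0xb5,0x56,0x75}
#3 dst[0x0a+3] := {0x63,0xd8,0x25}
query mem[0x17]=0x75, mem[0x11]=0xc8, mem[0x0b]=0xd8, mem[0x14]=0x25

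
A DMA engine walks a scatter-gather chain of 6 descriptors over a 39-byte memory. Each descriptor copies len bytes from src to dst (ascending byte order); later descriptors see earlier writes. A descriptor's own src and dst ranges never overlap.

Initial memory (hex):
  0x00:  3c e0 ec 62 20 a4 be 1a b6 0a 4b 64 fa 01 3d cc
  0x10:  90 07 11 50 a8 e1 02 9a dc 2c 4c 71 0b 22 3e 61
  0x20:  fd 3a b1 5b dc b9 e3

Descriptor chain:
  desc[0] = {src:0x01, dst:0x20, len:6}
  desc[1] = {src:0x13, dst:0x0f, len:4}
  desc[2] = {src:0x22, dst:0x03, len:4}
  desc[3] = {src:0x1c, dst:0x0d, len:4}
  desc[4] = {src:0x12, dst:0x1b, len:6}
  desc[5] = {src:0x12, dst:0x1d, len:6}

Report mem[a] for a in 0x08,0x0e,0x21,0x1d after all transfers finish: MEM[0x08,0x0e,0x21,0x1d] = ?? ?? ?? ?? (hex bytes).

MEM[0x08,0x0e,0x21,0x1d] = b6 22 02 02

#0 dst[0x20+6] := {0xe0,0xec,0x62,0x20,0xa4,0xbe}
#1 dst[0x0f+4] := {0x50,0xa8,0xe1,0x02}
#2 dst[0x03+4] := {0x62,0x20,0xa4,0xbe}
#3 dst[0x0d+4] := {0x0b,0x22,0x3e,0x61}
#4 dst[0x1b+6] := {0x02,0x50,0xa8,0xe1,0x02,0x9a}
#5 dst[0x1d+6] := {0x02,0x50,0xa8,0xe1,0x02,0x9a}
query mem[0x08]=0xb6, mem[0x0e]=0x22, mem[0x21]=0x02, mem[0x1d]=0x02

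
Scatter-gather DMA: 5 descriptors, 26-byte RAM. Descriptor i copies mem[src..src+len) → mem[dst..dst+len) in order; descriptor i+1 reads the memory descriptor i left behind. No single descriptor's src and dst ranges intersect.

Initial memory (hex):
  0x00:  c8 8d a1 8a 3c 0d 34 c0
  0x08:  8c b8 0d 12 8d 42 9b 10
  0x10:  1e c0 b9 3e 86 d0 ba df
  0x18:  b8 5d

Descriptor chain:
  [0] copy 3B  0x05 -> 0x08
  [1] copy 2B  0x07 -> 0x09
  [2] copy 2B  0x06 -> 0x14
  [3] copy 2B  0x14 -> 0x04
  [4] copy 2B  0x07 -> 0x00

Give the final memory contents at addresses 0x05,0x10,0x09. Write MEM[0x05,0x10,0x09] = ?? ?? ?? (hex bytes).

MEM[0x05,0x10,0x09] = c0 1e c0

[0] 0x05->0x08 len=3 : 0d 34 c0
[1] 0x07->0x09 len=2 : c0 0d
[2] 0x06->0x14 len=2 : 34 c0
[3] 0x14->0x04 len=2 : 34 c0
[4] 0x07->0x00 len=2 : c0 0d
query mem[0x05]=0xc0, mem[0x10]=0x1e, mem[0x09]=0xc0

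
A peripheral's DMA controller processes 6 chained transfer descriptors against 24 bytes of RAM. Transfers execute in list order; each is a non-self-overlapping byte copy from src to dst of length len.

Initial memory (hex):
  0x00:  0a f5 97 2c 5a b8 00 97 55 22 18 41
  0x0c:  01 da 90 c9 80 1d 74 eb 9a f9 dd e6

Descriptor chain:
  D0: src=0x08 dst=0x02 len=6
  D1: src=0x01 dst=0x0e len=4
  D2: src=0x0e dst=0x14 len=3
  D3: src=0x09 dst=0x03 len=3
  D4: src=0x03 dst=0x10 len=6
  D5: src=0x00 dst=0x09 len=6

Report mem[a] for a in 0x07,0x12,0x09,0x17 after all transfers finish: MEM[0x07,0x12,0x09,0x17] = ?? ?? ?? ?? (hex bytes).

MEM[0x07,0x12,0x09,0x17] = da 41 0a e6

D0: mem[0x02..0x07] <- [55 22 18 41 01 da]
D1: mem[0x0e..0x11] <- [f5 55 22 18]
D2: mem[0x14..0x16] <- [f5 55 22]
D3: mem[0x03..0x05] <- [22 18 41]
D4: mem[0x10..0x15] <- [22 18 41 01 da 55]
D5: mem[0x09..0x0e] <- [0a f5 55 22 18 41]
query mem[0x07]=0xda, mem[0x12]=0x41, mem[0x09]=0x0a, mem[0x17]=0xe6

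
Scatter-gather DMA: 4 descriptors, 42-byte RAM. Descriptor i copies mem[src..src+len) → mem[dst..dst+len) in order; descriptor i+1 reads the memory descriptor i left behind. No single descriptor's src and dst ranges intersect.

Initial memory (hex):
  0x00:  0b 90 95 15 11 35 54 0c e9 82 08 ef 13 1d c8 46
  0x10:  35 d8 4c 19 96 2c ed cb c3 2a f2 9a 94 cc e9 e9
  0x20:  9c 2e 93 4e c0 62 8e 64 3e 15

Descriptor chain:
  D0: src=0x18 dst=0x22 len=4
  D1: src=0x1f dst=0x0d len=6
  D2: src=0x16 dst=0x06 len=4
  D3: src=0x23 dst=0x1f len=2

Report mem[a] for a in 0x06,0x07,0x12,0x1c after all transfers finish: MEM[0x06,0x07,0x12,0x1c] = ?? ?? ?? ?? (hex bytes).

MEM[0x06,0x07,0x12,0x1c] = ed cb f2 94

  after D0: wrote 4B at 0x22 = c32af29a
  after D1: wrote 6B at 0x0d = e99c2ec32af2
  after D2: wrote 4B at 0x06 = edcbc32a
  after D3: wrote 2B at 0x1f = 2af2
query mem[0x06]=0xed, mem[0x07]=0xcb, mem[0x12]=0xf2, mem[0x1c]=0x94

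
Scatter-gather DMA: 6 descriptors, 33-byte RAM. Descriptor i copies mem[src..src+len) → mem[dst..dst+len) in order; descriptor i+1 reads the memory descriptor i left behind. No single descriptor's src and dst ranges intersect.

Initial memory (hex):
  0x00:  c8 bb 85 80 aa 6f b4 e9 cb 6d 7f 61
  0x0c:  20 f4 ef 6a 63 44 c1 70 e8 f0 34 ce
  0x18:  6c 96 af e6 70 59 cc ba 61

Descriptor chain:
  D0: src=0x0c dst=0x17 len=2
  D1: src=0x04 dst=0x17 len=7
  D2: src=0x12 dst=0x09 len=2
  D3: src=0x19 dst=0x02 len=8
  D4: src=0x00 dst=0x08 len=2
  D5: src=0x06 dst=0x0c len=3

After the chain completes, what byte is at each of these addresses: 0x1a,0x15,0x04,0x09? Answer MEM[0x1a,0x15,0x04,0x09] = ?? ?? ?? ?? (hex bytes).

[0] 0x0c->0x17 len=2 : 20 f4
[1] 0x04->0x17 len=7 : aa 6f b4 e9 cb 6d 7f
[2] 0x12->0x09 len=2 : c1 70
[3] 0x19->0x02 len=8 : b4 e9 cb 6d 7f cc ba 61
[4] 0x00->0x08 len=2 : c8 bb
[5] 0x06->0x0c len=3 : 7f cc c8
query mem[0x1a]=0xe9, mem[0x15]=0xf0, mem[0x04]=0xcb, mem[0x09]=0xbb

MEM[0x1a,0x15,0x04,0x09] = e9 f0 cb bb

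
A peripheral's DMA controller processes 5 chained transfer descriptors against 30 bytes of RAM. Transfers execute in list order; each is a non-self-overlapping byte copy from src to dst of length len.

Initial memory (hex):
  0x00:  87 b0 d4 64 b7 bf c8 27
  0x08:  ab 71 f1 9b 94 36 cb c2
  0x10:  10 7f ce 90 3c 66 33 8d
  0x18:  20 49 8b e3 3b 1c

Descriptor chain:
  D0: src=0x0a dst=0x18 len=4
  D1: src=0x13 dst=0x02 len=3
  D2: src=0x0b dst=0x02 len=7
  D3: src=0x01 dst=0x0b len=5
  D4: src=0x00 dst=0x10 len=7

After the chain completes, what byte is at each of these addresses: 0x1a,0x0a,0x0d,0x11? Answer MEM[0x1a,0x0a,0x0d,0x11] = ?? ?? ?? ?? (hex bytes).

MEM[0x1a,0x0a,0x0d,0x11] = 94 f1 94 b0

[0] 0x0a->0x18 len=4 : f1 9b 94 36
[1] 0x13->0x02 len=3 : 90 3c 66
[2] 0x0b->0x02 len=7 : 9b 94 36 cb c2 10 7f
[3] 0x01->0x0b len=5 : b0 9b 94 36 cb
[4] 0x00->0x10 len=7 : 87 b0 9b 94 36 cb c2
query mem[0x1a]=0x94, mem[0x0a]=0xf1, mem[0x0d]=0x94, mem[0x11]=0xb0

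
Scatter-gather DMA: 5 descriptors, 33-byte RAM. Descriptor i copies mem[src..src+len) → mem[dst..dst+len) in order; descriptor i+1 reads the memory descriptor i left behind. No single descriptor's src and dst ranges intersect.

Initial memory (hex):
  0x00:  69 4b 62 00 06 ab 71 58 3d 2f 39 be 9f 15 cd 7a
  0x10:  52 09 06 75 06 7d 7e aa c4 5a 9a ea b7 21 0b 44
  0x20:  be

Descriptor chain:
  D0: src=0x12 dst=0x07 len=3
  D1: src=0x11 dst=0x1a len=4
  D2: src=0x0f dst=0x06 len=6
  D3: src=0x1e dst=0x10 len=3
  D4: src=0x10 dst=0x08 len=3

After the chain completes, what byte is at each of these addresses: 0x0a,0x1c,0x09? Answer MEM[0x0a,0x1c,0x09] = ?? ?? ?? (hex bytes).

MEM[0x0a,0x1c,0x09] = be 75 44

D0: mem[0x07..0x09] <- [06 75 06]
D1: mem[0x1a..0x1d] <- [09 06 75 06]
D2: mem[0x06..0x0b] <- [7a 52 09 06 75 06]
D3: mem[0x10..0x12] <- [0b 44 be]
D4: mem[0x08..0x0a] <- [0b 44 be]
query mem[0x0a]=0xbe, mem[0x1c]=0x75, mem[0x09]=0x44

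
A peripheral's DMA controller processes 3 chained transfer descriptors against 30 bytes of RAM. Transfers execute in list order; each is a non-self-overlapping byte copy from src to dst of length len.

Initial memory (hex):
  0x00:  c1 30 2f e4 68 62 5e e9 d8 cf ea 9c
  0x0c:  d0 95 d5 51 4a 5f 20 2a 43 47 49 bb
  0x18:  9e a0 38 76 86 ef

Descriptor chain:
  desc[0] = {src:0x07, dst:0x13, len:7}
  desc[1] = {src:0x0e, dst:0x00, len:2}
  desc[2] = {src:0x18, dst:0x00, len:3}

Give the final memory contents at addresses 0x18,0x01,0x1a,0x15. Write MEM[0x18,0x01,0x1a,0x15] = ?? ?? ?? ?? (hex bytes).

MEM[0x18,0x01,0x1a,0x15] = d0 95 38 cf

#0 dst[0x13+7] := {0xe9,0xd8,0xcf,0xea,0x9c,0xd0,0x95}
#1 dst[0x00+2] := {0xd5,0x51}
#2 dst[0x00+3] := {0xd0,0x95,0x38}
query mem[0x18]=0xd0, mem[0x01]=0x95, mem[0x1a]=0x38, mem[0x15]=0xcf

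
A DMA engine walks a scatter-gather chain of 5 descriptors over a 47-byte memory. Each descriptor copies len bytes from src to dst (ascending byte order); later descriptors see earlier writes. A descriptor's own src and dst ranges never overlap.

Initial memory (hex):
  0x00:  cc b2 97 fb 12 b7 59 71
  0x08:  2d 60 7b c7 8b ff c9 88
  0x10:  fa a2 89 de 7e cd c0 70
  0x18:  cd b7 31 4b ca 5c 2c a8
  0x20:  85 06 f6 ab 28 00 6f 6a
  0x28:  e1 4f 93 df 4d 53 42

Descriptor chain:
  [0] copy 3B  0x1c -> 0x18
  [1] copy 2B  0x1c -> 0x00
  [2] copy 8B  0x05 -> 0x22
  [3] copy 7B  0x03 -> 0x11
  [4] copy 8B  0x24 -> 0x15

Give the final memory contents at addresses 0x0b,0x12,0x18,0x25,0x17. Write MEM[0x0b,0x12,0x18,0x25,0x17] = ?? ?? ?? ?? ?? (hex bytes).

D0: mem[0x18..0x1a] <- [ca 5c 2c]
D1: mem[0x00..0x01] <- [ca 5c]
D2: mem[0x22..0x29] <- [b7 59 71 2d 60 7b c7 8b]
D3: mem[0x11..0x17] <- [fb 12 b7 59 71 2d 60]
D4: mem[0x15..0x1c] <- [71 2d 60 7b c7 8b 93 df]
query mem[0x0b]=0xc7, mem[0x12]=0x12, mem[0x18]=0x7b, mem[0x25]=0x2d, mem[0x17]=0x60

MEM[0x0b,0x12,0x18,0x25,0x17] = c7 12 7b 2d 60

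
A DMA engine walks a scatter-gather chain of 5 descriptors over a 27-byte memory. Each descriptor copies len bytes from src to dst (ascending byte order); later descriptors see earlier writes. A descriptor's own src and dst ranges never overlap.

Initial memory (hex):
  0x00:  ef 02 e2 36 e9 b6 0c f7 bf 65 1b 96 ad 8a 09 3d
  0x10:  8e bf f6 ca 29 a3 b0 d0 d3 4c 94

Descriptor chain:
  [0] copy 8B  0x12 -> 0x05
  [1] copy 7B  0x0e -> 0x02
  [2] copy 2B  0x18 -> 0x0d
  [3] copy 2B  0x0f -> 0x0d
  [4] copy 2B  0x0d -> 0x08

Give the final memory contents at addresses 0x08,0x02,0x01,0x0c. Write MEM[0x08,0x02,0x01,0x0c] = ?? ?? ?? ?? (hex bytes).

MEM[0x08,0x02,0x01,0x0c] = 3d 09 02 4c

[0] 0x12->0x05 len=8 : f6 ca 29 a3 b0 d0 d3 4c
[1] 0x0e->0x02 len=7 : 09 3d 8e bf f6 ca 29
[2] 0x18->0x0d len=2 : d3 4c
[3] 0x0f->0x0d len=2 : 3d 8e
[4] 0x0d->0x08 len=2 : 3d 8e
query mem[0x08]=0x3d, mem[0x02]=0x09, mem[0x01]=0x02, mem[0x0c]=0x4c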